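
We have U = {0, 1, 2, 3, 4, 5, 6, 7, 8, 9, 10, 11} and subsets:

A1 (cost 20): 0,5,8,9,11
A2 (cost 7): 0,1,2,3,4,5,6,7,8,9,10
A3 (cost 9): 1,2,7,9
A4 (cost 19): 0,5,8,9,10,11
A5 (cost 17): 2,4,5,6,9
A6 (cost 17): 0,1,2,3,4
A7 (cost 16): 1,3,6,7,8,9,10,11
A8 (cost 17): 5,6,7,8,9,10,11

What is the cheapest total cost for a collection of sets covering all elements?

23

A2, A7 cover every element at cost 7 + 16 = 23.
Any cover uses at least 2 sets; among all covering selections none totals below 23.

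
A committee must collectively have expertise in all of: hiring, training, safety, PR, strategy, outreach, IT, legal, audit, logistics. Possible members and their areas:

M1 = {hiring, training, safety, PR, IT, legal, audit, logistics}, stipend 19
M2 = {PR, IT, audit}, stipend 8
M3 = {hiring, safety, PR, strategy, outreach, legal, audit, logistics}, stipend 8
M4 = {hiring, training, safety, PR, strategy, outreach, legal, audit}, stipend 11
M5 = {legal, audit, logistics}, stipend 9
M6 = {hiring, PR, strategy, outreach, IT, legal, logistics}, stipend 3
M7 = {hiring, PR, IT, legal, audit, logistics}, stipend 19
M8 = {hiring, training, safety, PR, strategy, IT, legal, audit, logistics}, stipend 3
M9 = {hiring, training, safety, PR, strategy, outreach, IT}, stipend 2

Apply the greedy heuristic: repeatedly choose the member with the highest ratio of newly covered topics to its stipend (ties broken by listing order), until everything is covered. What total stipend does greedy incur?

Pick 1: M9 adds 7 new (hiring, training, safety, PR, strategy, outreach, IT) at stipend 2 (ratio 7/2).
Pick 2: M8 adds 3 new (legal, audit, logistics) at stipend 3 (ratio 3/3).
Greedy total stipend: 2 + 3 = 5.

5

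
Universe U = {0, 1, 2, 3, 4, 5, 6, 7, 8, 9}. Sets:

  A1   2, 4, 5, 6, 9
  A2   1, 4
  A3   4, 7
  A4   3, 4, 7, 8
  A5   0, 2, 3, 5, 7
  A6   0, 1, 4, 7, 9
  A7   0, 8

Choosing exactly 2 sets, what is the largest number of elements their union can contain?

Choosing A1, A4 covers {2, 3, 4, 5, 6, 7, 8, 9} — 8 elements.
No choice of 2 sets does better; here 0, 1 are left uncovered.

8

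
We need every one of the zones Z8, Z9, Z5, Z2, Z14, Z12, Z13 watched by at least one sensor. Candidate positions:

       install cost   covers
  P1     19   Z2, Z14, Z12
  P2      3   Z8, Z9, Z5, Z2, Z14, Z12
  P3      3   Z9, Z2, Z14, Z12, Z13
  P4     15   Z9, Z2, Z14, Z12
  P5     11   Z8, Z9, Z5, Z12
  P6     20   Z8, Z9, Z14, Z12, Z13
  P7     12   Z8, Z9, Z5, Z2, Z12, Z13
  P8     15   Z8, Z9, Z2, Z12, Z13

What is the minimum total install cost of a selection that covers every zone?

6

P2, P3 cover every zone at install cost 3 + 3 = 6.
Any cover uses at least 2 sensor positions; among all covering selections none totals below 6.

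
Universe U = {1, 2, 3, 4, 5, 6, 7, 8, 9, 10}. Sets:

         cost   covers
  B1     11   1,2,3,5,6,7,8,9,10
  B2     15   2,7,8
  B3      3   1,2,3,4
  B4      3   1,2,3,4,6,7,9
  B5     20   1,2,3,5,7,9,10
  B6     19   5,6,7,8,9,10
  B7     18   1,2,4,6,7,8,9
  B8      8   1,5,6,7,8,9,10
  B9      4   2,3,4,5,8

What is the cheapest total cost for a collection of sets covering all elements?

11

B3, B8 cover every element at cost 3 + 8 = 11.
Any cover uses at least 2 sets; among all covering selections none totals below 11.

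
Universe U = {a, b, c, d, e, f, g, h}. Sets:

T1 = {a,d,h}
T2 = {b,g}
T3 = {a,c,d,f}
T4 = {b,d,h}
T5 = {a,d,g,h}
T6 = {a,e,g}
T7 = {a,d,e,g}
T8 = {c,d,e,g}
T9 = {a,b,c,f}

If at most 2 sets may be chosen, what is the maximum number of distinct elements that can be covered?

Choosing T5, T9 covers {a, b, c, d, f, g, h} — 7 elements.
No choice of 2 sets does better; here e is left uncovered.

7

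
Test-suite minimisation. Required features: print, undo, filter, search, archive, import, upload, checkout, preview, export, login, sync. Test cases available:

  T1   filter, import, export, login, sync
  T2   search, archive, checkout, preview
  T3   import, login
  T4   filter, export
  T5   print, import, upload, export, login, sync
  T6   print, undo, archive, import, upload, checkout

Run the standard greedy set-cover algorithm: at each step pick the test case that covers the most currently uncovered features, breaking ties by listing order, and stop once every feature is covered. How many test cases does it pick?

Pick 1: T5 covers 6 new features (print, import, upload, export, login, sync).
Pick 2: T2 covers 4 new features (search, archive, checkout, preview).
Pick 3: T1 covers 1 new features (filter).
Pick 4: T6 covers 1 new features (undo).
Greedy uses 4 test cases. (The true minimum is 3.)

4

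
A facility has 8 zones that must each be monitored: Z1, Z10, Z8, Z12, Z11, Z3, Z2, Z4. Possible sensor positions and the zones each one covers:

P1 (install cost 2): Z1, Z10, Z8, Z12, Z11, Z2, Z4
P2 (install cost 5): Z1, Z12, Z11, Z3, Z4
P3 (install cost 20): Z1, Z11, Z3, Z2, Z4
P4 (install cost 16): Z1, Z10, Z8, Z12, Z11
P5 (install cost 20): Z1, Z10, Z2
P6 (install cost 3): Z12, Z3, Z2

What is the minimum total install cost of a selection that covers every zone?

P1, P6 cover every zone at install cost 2 + 3 = 5.
Any cover uses at least 2 sensor positions; among all covering selections none totals below 5.

5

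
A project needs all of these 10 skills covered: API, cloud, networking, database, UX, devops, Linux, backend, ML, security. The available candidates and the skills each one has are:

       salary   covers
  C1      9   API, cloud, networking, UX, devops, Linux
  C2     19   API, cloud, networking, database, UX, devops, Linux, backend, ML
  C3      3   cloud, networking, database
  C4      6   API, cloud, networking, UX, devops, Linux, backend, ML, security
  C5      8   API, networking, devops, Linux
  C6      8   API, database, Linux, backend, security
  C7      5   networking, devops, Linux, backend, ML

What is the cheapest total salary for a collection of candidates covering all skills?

C3, C4 cover every skill at salary 3 + 6 = 9.
Any cover uses at least 2 candidates; among all covering selections none totals below 9.

9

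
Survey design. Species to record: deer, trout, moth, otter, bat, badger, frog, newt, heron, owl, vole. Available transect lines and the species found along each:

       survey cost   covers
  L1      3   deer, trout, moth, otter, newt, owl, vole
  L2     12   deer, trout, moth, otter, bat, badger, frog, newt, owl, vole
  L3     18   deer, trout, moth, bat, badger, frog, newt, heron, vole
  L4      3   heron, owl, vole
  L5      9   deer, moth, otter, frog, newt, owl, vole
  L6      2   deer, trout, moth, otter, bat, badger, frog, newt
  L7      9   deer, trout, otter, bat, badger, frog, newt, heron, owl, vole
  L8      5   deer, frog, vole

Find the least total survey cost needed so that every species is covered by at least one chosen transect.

L4, L6 cover every species at survey cost 3 + 2 = 5.
Any cover uses at least 2 transects; among all covering selections none totals below 5.

5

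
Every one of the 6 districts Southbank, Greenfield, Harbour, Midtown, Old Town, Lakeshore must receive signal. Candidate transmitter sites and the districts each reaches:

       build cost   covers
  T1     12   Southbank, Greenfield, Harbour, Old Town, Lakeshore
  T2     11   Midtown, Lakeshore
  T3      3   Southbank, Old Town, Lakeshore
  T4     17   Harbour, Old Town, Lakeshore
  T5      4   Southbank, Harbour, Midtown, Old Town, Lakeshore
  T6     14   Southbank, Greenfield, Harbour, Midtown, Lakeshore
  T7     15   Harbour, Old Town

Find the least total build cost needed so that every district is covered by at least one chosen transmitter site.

T1, T5 cover every district at build cost 12 + 4 = 16.
Any cover uses at least 2 transmitter sites; among all covering selections none totals below 16.

16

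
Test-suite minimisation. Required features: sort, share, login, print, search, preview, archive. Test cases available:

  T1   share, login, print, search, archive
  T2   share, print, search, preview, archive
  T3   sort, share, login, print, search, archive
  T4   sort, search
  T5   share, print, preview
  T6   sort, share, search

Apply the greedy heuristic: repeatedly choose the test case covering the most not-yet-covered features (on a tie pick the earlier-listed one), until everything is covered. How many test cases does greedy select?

Pick 1: T3 covers 6 new features (sort, share, login, print, search, archive).
Pick 2: T2 covers 1 new features (preview).
Greedy uses 2 test cases.

2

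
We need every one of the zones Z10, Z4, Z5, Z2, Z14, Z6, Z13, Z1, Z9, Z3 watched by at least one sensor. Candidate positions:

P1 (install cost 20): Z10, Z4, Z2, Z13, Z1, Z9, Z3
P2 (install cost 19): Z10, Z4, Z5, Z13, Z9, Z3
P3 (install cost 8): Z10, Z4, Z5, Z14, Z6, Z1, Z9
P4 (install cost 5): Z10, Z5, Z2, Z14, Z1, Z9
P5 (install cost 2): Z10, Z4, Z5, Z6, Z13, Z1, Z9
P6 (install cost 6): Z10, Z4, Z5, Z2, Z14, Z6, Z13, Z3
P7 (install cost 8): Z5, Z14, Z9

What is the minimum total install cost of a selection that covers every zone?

8

P5, P6 cover every zone at install cost 2 + 6 = 8.
Any cover uses at least 2 sensor positions; among all covering selections none totals below 8.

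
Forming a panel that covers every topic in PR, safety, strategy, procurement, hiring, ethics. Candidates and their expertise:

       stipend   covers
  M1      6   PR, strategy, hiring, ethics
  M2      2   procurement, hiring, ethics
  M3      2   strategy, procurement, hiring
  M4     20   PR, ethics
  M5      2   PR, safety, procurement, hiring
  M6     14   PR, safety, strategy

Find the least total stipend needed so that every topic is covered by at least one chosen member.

M2, M3, M5 cover every topic at stipend 2 + 2 + 2 = 6.
Any cover uses at least 2 members; among all covering selections none totals below 6.

6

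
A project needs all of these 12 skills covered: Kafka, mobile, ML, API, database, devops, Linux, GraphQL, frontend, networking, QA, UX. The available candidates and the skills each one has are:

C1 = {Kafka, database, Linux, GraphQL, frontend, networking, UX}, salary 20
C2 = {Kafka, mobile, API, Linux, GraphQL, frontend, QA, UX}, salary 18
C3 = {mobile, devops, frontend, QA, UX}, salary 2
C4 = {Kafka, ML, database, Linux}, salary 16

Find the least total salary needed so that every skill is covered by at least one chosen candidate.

56

C1, C2, C3, C4 cover every skill at salary 20 + 18 + 2 + 16 = 56.
Any cover uses at least 4 candidates; among all covering selections none totals below 56.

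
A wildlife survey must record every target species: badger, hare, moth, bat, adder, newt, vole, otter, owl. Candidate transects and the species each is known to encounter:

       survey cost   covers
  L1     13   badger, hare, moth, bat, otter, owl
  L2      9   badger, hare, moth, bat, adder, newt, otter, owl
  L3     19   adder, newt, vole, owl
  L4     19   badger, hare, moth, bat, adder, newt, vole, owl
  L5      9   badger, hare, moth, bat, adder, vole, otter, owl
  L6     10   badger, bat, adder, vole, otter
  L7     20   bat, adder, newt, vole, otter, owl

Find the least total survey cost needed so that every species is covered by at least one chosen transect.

18

L2, L5 cover every species at survey cost 9 + 9 = 18.
Any cover uses at least 2 transects; among all covering selections none totals below 18.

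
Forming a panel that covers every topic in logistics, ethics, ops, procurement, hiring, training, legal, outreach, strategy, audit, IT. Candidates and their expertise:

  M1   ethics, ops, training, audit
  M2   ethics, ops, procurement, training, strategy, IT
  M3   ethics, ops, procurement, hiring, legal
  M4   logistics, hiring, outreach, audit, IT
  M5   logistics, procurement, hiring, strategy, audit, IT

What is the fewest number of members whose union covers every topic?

3

M2, M3, M4 together cover {logistics, ethics, ops, procurement, hiring, training, legal, outreach, strategy, audit, IT} — every topic.
No 2 of the 5 members cover everything (all 10 pairs fall short), so 3 is minimum.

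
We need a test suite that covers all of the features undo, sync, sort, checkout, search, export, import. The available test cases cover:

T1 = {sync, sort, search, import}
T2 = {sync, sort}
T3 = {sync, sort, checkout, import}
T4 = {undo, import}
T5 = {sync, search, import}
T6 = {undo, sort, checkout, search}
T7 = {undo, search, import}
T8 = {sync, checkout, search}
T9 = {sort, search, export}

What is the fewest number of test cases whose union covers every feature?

3

T1, T6, T9 together cover {undo, sync, sort, checkout, search, export, import} — every feature.
No 2 of the 9 test cases cover everything (all 36 pairs fall short), so 3 is minimum.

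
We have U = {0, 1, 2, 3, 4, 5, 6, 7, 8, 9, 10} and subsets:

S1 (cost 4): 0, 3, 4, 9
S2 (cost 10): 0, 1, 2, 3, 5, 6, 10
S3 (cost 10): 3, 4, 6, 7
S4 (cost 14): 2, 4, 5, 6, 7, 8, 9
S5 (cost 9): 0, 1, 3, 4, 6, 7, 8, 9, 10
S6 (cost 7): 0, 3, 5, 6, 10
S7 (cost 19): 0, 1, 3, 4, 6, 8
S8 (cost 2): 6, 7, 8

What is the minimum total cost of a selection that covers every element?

S1, S2, S8 cover every element at cost 4 + 10 + 2 = 16.
Any cover uses at least 2 sets; among all covering selections none totals below 16.

16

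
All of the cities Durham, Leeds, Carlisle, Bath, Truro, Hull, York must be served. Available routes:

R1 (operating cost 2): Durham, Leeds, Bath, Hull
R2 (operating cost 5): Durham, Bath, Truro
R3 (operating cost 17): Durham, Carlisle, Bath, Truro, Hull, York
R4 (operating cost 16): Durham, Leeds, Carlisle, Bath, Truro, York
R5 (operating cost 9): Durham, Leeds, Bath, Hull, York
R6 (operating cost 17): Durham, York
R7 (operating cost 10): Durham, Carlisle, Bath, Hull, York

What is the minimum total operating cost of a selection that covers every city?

R1, R2, R7 cover every city at operating cost 2 + 5 + 10 = 17.
Any cover uses at least 2 routes; among all covering selections none totals below 17.

17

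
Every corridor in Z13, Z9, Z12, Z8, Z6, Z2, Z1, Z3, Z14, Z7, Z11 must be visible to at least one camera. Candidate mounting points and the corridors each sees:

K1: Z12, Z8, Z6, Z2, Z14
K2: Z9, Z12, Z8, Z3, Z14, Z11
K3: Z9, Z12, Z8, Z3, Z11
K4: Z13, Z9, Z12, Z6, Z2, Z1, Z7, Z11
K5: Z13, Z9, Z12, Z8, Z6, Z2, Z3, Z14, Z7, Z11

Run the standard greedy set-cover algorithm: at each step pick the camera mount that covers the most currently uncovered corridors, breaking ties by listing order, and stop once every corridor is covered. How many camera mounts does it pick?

2

Pick 1: K5 covers 10 new corridors (Z13, Z9, Z12, Z8, Z6, Z2, Z3, Z14, Z7, Z11).
Pick 2: K4 covers 1 new corridors (Z1).
Greedy uses 2 camera mounts.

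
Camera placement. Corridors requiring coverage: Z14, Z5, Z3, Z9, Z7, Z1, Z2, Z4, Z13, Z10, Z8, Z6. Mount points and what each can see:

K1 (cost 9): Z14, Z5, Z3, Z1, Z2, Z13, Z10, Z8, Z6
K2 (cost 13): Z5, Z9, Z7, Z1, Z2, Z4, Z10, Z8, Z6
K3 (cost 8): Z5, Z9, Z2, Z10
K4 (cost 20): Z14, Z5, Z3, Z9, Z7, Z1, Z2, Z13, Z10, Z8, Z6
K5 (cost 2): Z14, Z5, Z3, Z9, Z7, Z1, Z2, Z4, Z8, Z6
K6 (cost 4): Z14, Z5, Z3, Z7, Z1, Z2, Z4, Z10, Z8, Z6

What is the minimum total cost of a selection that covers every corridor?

11

K1, K5 cover every corridor at cost 9 + 2 = 11.
Any cover uses at least 2 camera mounts; among all covering selections none totals below 11.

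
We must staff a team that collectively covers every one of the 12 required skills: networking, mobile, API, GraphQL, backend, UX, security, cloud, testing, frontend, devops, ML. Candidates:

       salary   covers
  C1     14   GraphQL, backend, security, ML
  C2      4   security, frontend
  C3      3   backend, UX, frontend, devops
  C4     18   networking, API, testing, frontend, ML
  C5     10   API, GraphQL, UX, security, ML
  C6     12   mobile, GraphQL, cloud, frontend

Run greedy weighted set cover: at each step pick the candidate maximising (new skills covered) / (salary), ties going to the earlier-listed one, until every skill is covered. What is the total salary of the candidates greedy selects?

43

Pick 1: C3 adds 4 new (backend, UX, frontend, devops) at salary 3 (ratio 4/3).
Pick 2: C5 adds 4 new (API, GraphQL, security, ML) at salary 10 (ratio 4/10).
Pick 3: C6 adds 2 new (mobile, cloud) at salary 12 (ratio 2/12).
Pick 4: C4 adds 2 new (networking, testing) at salary 18 (ratio 2/18).
Greedy total salary: 3 + 10 + 12 + 18 = 43. (The true optimum is 37, so greedy overshoots here.)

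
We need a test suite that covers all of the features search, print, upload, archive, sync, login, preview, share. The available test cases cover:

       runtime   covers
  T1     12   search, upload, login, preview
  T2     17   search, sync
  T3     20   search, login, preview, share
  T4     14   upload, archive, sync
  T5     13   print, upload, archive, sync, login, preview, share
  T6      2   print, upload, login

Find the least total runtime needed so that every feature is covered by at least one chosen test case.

25

T1, T5 cover every feature at runtime 12 + 13 = 25.
Any cover uses at least 2 test cases; among all covering selections none totals below 25.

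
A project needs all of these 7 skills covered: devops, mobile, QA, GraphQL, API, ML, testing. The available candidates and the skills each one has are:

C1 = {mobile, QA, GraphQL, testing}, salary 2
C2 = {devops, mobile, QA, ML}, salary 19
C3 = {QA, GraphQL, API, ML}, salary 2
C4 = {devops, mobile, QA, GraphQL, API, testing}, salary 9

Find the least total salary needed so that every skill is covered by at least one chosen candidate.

11

C3, C4 cover every skill at salary 2 + 9 = 11.
Any cover uses at least 2 candidates; among all covering selections none totals below 11.
Greedy by coverage-per-salary would pick C1, C3, C4 for 13 — worse than the optimum 11.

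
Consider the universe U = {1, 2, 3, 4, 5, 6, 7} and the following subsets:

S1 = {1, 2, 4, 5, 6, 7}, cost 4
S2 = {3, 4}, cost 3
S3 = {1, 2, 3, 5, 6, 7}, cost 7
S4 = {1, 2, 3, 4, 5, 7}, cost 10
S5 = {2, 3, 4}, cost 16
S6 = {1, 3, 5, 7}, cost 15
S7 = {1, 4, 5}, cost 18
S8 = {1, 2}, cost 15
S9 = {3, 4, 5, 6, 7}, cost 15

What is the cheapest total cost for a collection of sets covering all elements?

S1, S2 cover every element at cost 4 + 3 = 7.
Any cover uses at least 2 sets; among all covering selections none totals below 7.

7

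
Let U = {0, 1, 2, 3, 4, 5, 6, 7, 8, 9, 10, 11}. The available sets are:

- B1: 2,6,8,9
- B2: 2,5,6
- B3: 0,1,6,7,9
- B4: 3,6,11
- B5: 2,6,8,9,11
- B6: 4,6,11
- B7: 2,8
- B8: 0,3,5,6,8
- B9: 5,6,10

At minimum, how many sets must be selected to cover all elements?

B1, B3, B4, B6, B9 together cover {0, 1, 2, 3, 4, 5, 6, 7, 8, 9, 10, 11} — every element.
No 4 of the 9 sets cover everything (all 126 size-4 selections fall short), so 5 is minimum.

5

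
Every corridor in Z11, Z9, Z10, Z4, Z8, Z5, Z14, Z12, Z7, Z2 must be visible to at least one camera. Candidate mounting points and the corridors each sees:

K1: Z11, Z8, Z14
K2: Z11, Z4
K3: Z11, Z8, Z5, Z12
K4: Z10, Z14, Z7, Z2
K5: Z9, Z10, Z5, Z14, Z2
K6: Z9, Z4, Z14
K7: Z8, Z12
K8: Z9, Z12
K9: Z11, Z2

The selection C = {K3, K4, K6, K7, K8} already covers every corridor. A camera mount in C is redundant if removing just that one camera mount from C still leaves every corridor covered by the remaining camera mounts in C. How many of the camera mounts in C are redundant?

2

Drop K3: Z11, Z5 uncovered — not redundant.
Drop K4: Z10, Z7, Z2 uncovered — not redundant.
Drop K6: Z4 uncovered — not redundant.
Drop K7: the rest still cover every corridor — redundant.
Drop K8: the rest still cover every corridor — redundant.
2 redundant: K7, K8.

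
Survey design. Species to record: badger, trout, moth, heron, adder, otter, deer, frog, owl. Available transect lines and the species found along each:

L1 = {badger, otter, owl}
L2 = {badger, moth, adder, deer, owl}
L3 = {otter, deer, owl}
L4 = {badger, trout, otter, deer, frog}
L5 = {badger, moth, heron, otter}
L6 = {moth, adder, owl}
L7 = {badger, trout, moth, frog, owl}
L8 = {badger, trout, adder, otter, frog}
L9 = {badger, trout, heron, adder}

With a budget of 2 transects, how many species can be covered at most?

Choosing L2, L4 covers {badger, trout, moth, adder, otter, deer, frog, owl} — 8 species.
No choice of 2 transects does better; here heron is left uncovered.

8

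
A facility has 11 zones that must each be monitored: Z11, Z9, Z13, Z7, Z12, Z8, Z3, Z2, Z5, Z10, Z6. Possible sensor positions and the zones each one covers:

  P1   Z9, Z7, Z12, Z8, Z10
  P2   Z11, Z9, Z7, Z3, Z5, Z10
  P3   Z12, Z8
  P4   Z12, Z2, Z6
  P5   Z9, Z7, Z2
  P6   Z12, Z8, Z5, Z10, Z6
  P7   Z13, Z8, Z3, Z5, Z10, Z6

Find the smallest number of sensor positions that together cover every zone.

3

P2, P4, P7 together cover {Z11, Z9, Z13, Z7, Z12, Z8, Z3, Z2, Z5, Z10, Z6} — every zone.
No 2 of the 7 sensor positions cover everything (all 21 pairs fall short), so 3 is minimum.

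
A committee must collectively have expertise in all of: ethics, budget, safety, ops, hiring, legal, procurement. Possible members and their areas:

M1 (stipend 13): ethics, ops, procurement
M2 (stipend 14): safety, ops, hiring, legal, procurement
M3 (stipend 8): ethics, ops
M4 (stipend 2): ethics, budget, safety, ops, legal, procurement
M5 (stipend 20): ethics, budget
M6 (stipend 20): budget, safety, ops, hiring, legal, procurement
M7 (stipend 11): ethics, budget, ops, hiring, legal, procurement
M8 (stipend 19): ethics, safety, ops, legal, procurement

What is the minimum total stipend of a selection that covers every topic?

13

M4, M7 cover every topic at stipend 2 + 11 = 13.
Any cover uses at least 2 members; among all covering selections none totals below 13.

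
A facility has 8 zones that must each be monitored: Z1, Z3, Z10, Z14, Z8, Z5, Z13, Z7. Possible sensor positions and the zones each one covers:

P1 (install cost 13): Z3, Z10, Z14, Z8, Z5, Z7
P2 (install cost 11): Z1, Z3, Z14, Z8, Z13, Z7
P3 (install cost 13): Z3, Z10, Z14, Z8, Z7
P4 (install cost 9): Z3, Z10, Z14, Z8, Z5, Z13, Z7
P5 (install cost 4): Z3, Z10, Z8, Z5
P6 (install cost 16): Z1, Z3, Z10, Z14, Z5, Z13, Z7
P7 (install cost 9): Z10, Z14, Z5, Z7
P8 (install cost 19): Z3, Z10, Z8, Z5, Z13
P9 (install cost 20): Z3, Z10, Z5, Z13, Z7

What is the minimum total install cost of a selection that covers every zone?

P2, P5 cover every zone at install cost 11 + 4 = 15.
Any cover uses at least 2 sensor positions; among all covering selections none totals below 15.

15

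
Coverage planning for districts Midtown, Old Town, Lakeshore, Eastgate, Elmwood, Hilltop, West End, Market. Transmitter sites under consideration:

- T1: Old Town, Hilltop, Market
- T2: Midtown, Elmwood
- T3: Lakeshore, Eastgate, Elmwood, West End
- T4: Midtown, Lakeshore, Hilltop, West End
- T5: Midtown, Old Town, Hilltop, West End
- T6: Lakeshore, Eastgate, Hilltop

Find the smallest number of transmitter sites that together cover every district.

T1, T2, T3 together cover {Midtown, Old Town, Lakeshore, Eastgate, Elmwood, Hilltop, West End, Market} — every district.
No 2 of the 6 transmitter sites cover everything (all 15 pairs fall short), so 3 is minimum.

3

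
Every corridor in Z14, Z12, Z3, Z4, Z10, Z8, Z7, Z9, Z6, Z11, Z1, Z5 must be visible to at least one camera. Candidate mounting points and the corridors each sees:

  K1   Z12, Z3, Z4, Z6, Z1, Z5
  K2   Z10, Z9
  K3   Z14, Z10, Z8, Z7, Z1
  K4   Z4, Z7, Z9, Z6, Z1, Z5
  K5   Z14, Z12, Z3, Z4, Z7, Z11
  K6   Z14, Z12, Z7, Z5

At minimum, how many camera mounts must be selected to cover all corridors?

K3, K4, K5 together cover {Z14, Z12, Z3, Z4, Z10, Z8, Z7, Z9, Z6, Z11, Z1, Z5} — every corridor.
No 2 of the 6 camera mounts cover everything (all 15 pairs fall short), so 3 is minimum.
Greedy (largest uncovered first) would take K1, K3, K2, K5 — 4 camera mounts — but 3 suffice.

3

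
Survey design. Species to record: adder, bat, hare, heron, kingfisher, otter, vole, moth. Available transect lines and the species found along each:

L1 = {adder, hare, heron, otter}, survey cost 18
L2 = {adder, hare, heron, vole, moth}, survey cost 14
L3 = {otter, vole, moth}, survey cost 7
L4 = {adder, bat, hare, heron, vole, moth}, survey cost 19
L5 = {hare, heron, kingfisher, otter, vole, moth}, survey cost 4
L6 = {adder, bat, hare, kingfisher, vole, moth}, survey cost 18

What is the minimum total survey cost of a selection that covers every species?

L5, L6 cover every species at survey cost 4 + 18 = 22.
Any cover uses at least 2 transects; among all covering selections none totals below 22.

22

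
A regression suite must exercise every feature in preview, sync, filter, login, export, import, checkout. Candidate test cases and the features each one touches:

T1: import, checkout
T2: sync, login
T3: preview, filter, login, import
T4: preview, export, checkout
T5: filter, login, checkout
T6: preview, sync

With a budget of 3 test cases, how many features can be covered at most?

Choosing T2, T3, T4 covers {preview, sync, filter, login, export, import, checkout} — 7 features.
That is all 7 features.

7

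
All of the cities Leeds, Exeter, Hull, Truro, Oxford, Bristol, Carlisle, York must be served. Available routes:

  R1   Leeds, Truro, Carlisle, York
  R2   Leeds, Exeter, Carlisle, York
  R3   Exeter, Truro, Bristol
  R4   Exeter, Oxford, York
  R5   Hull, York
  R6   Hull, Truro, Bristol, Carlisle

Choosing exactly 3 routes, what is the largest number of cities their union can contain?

8

Choosing R1, R4, R6 covers {Leeds, Exeter, Hull, Truro, Oxford, Bristol, Carlisle, York} — 8 cities.
That is all 8 cities.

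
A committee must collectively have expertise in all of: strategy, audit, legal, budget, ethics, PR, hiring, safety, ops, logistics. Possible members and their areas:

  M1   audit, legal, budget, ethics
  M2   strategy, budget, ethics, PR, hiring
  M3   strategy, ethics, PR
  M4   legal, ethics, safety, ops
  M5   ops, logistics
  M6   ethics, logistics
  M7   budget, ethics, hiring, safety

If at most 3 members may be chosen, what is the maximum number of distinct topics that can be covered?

9

Choosing M1, M2, M4 covers {strategy, audit, legal, budget, ethics, PR, hiring, safety, ops} — 9 topics.
No choice of 3 members does better; here logistics is left uncovered.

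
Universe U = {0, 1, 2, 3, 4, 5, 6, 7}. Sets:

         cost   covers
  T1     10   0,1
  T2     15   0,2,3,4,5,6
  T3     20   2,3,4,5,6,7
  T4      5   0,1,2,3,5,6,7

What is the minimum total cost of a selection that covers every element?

T2, T4 cover every element at cost 15 + 5 = 20.
Any cover uses at least 2 sets; among all covering selections none totals below 20.

20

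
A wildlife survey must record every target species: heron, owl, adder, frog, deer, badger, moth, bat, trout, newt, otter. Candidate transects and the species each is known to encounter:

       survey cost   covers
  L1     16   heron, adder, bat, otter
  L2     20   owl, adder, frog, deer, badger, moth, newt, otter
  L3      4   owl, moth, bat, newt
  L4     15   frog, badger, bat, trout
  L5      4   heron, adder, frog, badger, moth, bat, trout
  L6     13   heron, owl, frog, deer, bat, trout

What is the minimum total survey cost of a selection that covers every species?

L2, L5 cover every species at survey cost 20 + 4 = 24.
Any cover uses at least 2 transects; among all covering selections none totals below 24.
Greedy by coverage-per-survey cost would pick L5, L3, L2 for 28 — worse than the optimum 24.

24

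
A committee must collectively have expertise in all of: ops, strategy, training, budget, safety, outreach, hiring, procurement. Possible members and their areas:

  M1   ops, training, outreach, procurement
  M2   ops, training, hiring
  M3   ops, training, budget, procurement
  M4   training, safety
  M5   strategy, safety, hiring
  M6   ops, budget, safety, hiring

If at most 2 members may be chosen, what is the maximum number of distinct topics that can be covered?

Choosing M1, M5 covers {ops, strategy, training, safety, outreach, hiring, procurement} — 7 topics.
No choice of 2 members does better; here budget is left uncovered.

7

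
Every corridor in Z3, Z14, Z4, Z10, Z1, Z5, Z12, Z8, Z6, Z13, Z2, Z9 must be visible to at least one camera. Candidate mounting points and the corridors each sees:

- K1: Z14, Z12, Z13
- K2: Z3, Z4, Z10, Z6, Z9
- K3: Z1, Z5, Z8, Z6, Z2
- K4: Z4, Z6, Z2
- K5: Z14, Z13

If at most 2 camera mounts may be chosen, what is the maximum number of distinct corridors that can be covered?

9

Choosing K2, K3 covers {Z3, Z4, Z10, Z1, Z5, Z8, Z6, Z2, Z9} — 9 corridors.
No choice of 2 camera mounts does better; here Z14, Z12, Z13 are left uncovered.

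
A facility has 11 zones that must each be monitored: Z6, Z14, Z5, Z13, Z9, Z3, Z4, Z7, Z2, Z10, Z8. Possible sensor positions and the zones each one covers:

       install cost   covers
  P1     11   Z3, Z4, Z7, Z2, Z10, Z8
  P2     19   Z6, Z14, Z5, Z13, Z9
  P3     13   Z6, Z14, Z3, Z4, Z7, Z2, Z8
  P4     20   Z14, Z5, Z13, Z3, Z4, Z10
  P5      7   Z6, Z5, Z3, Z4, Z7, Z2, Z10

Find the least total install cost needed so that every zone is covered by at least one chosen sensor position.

30

P1, P2 cover every zone at install cost 11 + 19 = 30.
Any cover uses at least 2 sensor positions; among all covering selections none totals below 30.
Greedy by coverage-per-install cost would pick P5, P2, P1 for 37 — worse than the optimum 30.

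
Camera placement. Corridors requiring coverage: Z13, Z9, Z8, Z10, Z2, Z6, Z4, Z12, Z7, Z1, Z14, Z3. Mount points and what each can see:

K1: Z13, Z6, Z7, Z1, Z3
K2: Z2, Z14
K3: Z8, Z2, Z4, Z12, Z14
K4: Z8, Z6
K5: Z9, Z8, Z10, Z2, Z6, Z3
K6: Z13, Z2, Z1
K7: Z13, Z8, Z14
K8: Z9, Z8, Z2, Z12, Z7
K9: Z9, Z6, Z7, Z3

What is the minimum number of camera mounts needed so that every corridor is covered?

3

K1, K3, K5 together cover {Z13, Z9, Z8, Z10, Z2, Z6, Z4, Z12, Z7, Z1, Z14, Z3} — every corridor.
No 2 of the 9 camera mounts cover everything (all 36 pairs fall short), so 3 is minimum.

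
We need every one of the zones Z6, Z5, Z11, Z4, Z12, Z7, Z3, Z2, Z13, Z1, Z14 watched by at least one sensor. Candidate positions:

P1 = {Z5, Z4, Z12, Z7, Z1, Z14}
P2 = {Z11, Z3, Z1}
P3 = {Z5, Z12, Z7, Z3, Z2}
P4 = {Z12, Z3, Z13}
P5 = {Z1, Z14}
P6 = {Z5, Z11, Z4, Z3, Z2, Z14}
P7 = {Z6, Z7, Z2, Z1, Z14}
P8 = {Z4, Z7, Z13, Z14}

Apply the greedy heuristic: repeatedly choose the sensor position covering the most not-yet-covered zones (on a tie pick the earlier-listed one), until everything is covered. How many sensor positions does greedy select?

Pick 1: P1 covers 6 new zones (Z5, Z4, Z12, Z7, Z1, Z14).
Pick 2: P6 covers 3 new zones (Z11, Z3, Z2).
Pick 3: P4 covers 1 new zones (Z13).
Pick 4: P7 covers 1 new zones (Z6).
Greedy uses 4 sensor positions. (The true minimum is 3.)

4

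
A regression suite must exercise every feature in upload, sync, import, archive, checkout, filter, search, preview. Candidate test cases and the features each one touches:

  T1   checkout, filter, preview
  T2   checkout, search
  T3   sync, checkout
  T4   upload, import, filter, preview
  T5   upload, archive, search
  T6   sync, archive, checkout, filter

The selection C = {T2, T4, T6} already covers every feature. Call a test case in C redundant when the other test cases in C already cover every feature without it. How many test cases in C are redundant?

Drop T2: search uncovered — not redundant.
Drop T4: upload, import, preview uncovered — not redundant.
Drop T6: sync, archive uncovered — not redundant.
None of the test cases in C is redundant.

0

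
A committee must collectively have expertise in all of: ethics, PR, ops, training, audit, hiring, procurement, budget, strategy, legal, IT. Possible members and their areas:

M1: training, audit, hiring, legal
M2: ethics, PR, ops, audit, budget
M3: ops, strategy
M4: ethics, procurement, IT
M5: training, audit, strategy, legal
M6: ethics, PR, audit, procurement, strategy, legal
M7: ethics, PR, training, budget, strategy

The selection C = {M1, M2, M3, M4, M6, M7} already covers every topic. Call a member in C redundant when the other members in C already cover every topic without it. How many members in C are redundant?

4

Drop M1: hiring uncovered — not redundant.
Drop M2: the rest still cover every topic — redundant.
Drop M3: the rest still cover every topic — redundant.
Drop M4: IT uncovered — not redundant.
Drop M6: the rest still cover every topic — redundant.
Drop M7: the rest still cover every topic — redundant.
4 redundant: M2, M3, M6, M7.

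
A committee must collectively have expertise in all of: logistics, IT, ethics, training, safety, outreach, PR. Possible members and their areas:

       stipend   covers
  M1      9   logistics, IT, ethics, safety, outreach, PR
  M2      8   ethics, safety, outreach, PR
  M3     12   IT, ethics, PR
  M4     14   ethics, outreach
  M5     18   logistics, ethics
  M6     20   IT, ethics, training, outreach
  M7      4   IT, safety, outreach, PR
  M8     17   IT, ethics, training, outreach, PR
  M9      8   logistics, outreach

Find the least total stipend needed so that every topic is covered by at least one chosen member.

M1, M8 cover every topic at stipend 9 + 17 = 26.
Any cover uses at least 2 members; among all covering selections none totals below 26.

26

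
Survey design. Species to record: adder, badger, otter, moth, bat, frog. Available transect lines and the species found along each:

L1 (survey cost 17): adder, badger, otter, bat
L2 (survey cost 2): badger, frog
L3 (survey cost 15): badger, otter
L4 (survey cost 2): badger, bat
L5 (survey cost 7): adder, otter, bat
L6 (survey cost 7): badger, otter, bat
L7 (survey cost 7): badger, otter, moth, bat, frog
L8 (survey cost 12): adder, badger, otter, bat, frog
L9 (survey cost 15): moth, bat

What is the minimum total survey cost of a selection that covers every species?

L5, L7 cover every species at survey cost 7 + 7 = 14.
Any cover uses at least 2 transects; among all covering selections none totals below 14.

14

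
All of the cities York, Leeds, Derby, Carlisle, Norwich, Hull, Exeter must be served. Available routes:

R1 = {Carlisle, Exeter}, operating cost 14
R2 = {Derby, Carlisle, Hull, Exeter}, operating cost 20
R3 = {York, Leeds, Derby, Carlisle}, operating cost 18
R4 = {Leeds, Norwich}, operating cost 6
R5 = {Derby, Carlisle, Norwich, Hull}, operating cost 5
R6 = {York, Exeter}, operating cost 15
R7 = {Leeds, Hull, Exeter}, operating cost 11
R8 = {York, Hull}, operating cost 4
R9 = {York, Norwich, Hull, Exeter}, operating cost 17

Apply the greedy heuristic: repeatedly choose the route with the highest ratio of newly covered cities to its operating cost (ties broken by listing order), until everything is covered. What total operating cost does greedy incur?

Pick 1: R5 adds 4 new (Derby, Carlisle, Norwich, Hull) at operating cost 5 (ratio 4/5).
Pick 2: R8 adds 1 new (York) at operating cost 4 (ratio 1/4).
Pick 3: R7 adds 2 new (Leeds, Exeter) at operating cost 11 (ratio 2/11).
Greedy total operating cost: 5 + 4 + 11 = 20.

20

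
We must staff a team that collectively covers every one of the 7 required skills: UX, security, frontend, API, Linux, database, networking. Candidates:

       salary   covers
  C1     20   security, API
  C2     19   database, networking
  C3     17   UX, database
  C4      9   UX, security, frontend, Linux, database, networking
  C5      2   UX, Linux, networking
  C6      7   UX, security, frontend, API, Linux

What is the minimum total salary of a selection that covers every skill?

16

C4, C6 cover every skill at salary 9 + 7 = 16.
Any cover uses at least 2 candidates; among all covering selections none totals below 16.
Greedy by coverage-per-salary would pick C5, C6, C4 for 18 — worse than the optimum 16.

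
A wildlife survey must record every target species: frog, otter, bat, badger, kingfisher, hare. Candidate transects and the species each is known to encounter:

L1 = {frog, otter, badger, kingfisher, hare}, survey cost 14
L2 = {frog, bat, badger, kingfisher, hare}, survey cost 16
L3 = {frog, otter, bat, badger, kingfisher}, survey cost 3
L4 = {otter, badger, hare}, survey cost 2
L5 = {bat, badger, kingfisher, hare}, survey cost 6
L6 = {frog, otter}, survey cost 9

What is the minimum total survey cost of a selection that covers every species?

L3, L4 cover every species at survey cost 3 + 2 = 5.
Any cover uses at least 2 transects; among all covering selections none totals below 5.

5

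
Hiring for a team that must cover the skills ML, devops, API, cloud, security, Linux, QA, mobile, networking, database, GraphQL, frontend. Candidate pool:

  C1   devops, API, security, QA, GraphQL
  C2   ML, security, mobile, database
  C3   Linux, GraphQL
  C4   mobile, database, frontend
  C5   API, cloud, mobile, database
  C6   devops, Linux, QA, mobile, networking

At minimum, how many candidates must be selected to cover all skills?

5

C1, C2, C4, C5, C6 together cover {ML, devops, API, cloud, security, Linux, QA, mobile, networking, database, GraphQL, frontend} — every skill.
No 4 of the 6 candidates cover everything (all 15 size-4 selections fall short), so 5 is minimum.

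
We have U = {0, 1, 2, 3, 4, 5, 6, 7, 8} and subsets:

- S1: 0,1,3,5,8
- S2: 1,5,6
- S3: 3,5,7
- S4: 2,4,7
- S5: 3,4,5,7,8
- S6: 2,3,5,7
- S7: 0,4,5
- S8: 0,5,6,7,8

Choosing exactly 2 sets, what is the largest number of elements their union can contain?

Choosing S1, S4 covers {0, 1, 2, 3, 4, 5, 7, 8} — 8 elements.
No choice of 2 sets does better; here 6 is left uncovered.

8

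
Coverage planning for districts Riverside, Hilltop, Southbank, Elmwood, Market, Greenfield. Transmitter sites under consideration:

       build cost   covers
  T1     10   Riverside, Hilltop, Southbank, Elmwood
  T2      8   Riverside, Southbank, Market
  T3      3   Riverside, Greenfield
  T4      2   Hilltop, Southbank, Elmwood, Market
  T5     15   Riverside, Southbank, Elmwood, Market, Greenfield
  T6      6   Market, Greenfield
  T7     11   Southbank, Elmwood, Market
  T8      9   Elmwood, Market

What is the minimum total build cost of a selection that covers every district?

T3, T4 cover every district at build cost 3 + 2 = 5.
Any cover uses at least 2 transmitter sites; among all covering selections none totals below 5.

5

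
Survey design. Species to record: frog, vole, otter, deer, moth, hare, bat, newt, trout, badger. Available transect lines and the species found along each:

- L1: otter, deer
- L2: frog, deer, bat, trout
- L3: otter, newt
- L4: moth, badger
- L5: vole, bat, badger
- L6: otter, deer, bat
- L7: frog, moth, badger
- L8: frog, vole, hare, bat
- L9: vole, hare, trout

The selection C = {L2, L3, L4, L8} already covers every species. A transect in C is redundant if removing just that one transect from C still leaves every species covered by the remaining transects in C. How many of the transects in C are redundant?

0

Drop L2: deer, trout uncovered — not redundant.
Drop L3: otter, newt uncovered — not redundant.
Drop L4: moth, badger uncovered — not redundant.
Drop L8: vole, hare uncovered — not redundant.
None of the transects in C is redundant.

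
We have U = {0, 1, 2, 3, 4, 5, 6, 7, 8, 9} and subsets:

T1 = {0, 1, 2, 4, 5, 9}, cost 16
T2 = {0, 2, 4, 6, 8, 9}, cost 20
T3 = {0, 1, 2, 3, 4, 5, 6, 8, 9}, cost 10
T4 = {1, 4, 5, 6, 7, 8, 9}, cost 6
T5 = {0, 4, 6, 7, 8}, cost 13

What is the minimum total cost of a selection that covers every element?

T3, T4 cover every element at cost 10 + 6 = 16.
Any cover uses at least 2 sets; among all covering selections none totals below 16.

16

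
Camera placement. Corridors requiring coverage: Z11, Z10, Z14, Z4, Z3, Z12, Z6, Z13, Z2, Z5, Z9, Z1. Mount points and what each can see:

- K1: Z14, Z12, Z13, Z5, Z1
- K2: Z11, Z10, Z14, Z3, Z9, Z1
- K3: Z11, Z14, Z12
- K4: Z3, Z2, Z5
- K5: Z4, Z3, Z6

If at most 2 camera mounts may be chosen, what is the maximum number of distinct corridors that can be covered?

Choosing K1, K2 covers {Z11, Z10, Z14, Z3, Z12, Z13, Z5, Z9, Z1} — 9 corridors.
No choice of 2 camera mounts does better; here Z4, Z6, Z2 are left uncovered.

9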